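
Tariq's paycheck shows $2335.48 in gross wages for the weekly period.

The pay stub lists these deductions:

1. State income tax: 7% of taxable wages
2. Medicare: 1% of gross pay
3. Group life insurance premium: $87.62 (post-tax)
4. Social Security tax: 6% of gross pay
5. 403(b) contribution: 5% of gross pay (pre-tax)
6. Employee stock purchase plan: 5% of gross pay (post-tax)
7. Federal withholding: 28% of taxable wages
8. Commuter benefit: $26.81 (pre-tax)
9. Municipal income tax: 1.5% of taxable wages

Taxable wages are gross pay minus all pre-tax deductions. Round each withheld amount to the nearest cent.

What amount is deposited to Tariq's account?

Commuter benefit: $26.81
403(b) contribution: $2335.48 × 0.05 = $116.77
Pre-tax total = $26.81 + $116.77 = $143.58
Taxable wages = $2335.48 − $143.58 = $2191.90
State income tax: $2191.90 × 0.07 = $153.43
Municipal income tax: $2191.90 × 0.015 = $32.88
Federal withholding: $2191.90 × 0.28 = $613.73
Social Security tax: $2335.48 × 0.06 = $140.13
Medicare: $2335.48 × 0.01 = $23.35
Employee stock purchase plan: $2335.48 × 0.05 = $116.77
Group life insurance premium: $87.62
Total deductions = $26.81 + $116.77 + $153.43 + $32.88 + $613.73 + $140.13 + $23.35 + $116.77 + $87.62 = $1311.49
Net pay = $2335.48 − $1311.49 = $1023.99

$1023.99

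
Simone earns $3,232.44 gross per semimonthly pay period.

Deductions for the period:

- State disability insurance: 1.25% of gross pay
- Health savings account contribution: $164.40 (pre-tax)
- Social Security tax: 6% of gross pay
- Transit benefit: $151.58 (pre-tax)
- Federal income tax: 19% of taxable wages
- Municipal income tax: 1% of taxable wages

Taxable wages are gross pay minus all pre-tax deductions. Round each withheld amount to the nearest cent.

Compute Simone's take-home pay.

Transit benefit: $151.58
Health savings account contribution: $164.40
Pre-tax total = $151.58 + $164.40 = $315.98
Taxable wages = $3,232.44 − $315.98 = $2,916.46
Municipal income tax: $2,916.46 × 0.01 = $29.16
Federal income tax: $2,916.46 × 0.19 = $554.13
Social Security tax: $3,232.44 × 0.06 = $193.95
State disability insurance: $3,232.44 × 0.0125 = $40.41
Total deductions = $151.58 + $164.40 + $29.16 + $554.13 + $193.95 + $40.41 = $1,133.63
Net pay = $3,232.44 − $1,133.63 = $2,098.81

$2,098.81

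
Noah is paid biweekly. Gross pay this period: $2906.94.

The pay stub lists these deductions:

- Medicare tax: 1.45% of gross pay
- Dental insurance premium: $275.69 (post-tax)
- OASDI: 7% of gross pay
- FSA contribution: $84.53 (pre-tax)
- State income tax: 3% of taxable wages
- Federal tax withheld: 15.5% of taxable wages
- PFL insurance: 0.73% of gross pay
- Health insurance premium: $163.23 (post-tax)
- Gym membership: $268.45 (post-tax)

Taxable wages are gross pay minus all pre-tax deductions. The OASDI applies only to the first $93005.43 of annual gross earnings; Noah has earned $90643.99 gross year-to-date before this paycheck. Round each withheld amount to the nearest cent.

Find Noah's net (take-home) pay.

FSA contribution: $84.53
Taxable wages = $2906.94 − $84.53 = $2822.41
Federal tax withheld: $2822.41 × 0.155 = $437.47
State income tax: $2822.41 × 0.03 = $84.67
PFL insurance: $2906.94 × 0.0073 = $21.22
OASDI: only $93005.43 − $90643.99 = $2361.44 of this check is subject → $2361.44 × 0.07 = $165.30
Medicare tax: $2906.94 × 0.0145 = $42.15
Health insurance premium: $163.23
Dental insurance premium: $275.69
Gym membership: $268.45
Total deductions = $84.53 + $437.47 + $84.67 + $21.22 + $165.30 + $42.15 + $163.23 + $275.69 + $268.45 = $1542.71
Net pay = $2906.94 − $1542.71 = $1364.23

$1364.23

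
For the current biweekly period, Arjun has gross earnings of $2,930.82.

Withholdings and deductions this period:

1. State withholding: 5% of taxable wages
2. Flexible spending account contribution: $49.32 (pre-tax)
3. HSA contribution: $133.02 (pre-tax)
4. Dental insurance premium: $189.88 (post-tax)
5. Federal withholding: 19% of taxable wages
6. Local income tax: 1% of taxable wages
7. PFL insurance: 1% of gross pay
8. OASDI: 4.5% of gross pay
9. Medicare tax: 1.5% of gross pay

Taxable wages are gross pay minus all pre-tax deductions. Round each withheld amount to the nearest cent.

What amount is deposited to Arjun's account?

HSA contribution: $133.02
Flexible spending account contribution: $49.32
Pre-tax total = $133.02 + $49.32 = $182.34
Taxable wages = $2,930.82 − $182.34 = $2,748.48
Local income tax: $2,748.48 × 0.01 = $27.48
State withholding: $2,748.48 × 0.05 = $137.42
Federal withholding: $2,748.48 × 0.19 = $522.21
PFL insurance: $2,930.82 × 0.01 = $29.31
Medicare tax: $2,930.82 × 0.015 = $43.96
OASDI: $2,930.82 × 0.045 = $131.89
Dental insurance premium: $189.88
Total deductions = $133.02 + $49.32 + $27.48 + $137.42 + $522.21 + $29.31 + $43.96 + $131.89 + $189.88 = $1,264.49
Net pay = $2,930.82 − $1,264.49 = $1,666.33

$1,666.33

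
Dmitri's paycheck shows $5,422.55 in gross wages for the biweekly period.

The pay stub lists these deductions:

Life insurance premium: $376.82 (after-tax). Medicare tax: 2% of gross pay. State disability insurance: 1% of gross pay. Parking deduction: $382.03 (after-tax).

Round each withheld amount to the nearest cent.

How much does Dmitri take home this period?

Medicare tax: $5,422.55 × 0.02 = $108.45
State disability insurance: $5,422.55 × 0.01 = $54.23
Parking deduction: $382.03
Life insurance premium: $376.82
Total deductions = $108.45 + $54.23 + $382.03 + $376.82 = $921.53
Net pay = $5,422.55 − $921.53 = $4,501.02

$4,501.02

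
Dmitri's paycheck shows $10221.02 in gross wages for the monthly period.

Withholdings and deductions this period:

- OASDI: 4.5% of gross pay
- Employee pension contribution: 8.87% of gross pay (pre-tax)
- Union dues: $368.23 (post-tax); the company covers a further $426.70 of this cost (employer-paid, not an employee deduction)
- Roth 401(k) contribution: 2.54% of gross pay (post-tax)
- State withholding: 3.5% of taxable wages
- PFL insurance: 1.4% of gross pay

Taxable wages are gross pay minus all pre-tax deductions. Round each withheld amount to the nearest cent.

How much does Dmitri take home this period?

$7757.54

Employee pension contribution: $10221.02 × 0.0887 = $906.60
Taxable wages = $10221.02 − $906.60 = $9314.42
State withholding: $9314.42 × 0.035 = $326.00
PFL insurance: $10221.02 × 0.014 = $143.09
OASDI: $10221.02 × 0.045 = $459.95
Roth 401(k) contribution: $10221.02 × 0.0254 = $259.61
Union dues: $368.23
(Employer's $426.70 toward union dues is not withheld from the employee.)
Total deductions = $906.60 + $326.00 + $143.09 + $459.95 + $259.61 + $368.23 = $2463.48
Net pay = $10221.02 − $2463.48 = $7757.54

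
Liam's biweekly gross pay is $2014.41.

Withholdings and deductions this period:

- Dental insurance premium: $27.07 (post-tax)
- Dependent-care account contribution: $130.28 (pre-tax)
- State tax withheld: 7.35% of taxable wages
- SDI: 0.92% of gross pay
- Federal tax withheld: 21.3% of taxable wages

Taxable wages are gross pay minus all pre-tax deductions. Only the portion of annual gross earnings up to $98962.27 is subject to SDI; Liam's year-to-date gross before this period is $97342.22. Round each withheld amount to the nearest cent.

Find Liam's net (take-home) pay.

$1302.36

Dependent-care account contribution: $130.28
Taxable wages = $2014.41 − $130.28 = $1884.13
State tax withheld: $1884.13 × 0.0735 = $138.48
Federal tax withheld: $1884.13 × 0.213 = $401.32
SDI: only $98962.27 − $97342.22 = $1620.05 of this check is subject → $1620.05 × 0.0092 = $14.90
Dental insurance premium: $27.07
Total deductions = $130.28 + $138.48 + $401.32 + $14.90 + $27.07 = $712.05
Net pay = $2014.41 − $712.05 = $1302.36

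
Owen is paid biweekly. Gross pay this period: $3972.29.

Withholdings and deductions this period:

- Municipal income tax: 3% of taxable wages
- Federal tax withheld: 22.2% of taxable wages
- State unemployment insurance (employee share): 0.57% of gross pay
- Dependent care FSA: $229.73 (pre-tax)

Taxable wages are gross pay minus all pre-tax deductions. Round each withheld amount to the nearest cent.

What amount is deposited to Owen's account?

Dependent care FSA: $229.73
Taxable wages = $3972.29 − $229.73 = $3742.56
Federal tax withheld: $3742.56 × 0.222 = $830.85
Municipal income tax: $3742.56 × 0.03 = $112.28
State unemployment insurance (employee share): $3972.29 × 0.0057 = $22.64
Total deductions = $229.73 + $830.85 + $112.28 + $22.64 = $1195.50
Net pay = $3972.29 − $1195.50 = $2776.79

$2776.79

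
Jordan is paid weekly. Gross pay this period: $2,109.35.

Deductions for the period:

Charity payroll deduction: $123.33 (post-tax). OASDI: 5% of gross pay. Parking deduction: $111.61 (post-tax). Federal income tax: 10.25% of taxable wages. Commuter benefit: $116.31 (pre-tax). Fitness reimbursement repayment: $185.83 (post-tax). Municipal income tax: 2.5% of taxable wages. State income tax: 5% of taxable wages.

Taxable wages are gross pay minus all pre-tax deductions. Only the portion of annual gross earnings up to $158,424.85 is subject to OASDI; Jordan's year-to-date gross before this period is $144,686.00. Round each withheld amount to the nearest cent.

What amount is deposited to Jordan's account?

$1,113.03

Commuter benefit: $116.31
Taxable wages = $2,109.35 − $116.31 = $1,993.04
Municipal income tax: $1,993.04 × 0.025 = $49.83
State income tax: $1,993.04 × 0.05 = $99.65
Federal income tax: $1,993.04 × 0.1025 = $204.29
OASDI: cap not yet reached, full $2,109.35 is subject → $2,109.35 × 0.05 = $105.47
Charity payroll deduction: $123.33
Parking deduction: $111.61
Fitness reimbursement repayment: $185.83
Total deductions = $116.31 + $49.83 + $99.65 + $204.29 + $105.47 + $123.33 + $111.61 + $185.83 = $996.32
Net pay = $2,109.35 − $996.32 = $1,113.03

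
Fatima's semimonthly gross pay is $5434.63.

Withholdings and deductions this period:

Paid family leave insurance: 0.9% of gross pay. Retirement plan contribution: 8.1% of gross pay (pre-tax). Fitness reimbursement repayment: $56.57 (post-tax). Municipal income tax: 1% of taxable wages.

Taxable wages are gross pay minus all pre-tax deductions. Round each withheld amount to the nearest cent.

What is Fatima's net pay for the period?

$4839.00

Retirement plan contribution: $5434.63 × 0.081 = $440.21
Taxable wages = $5434.63 − $440.21 = $4994.42
Municipal income tax: $4994.42 × 0.01 = $49.94
Paid family leave insurance: $5434.63 × 0.009 = $48.91
Fitness reimbursement repayment: $56.57
Total deductions = $440.21 + $49.94 + $48.91 + $56.57 = $595.63
Net pay = $5434.63 − $595.63 = $4839.00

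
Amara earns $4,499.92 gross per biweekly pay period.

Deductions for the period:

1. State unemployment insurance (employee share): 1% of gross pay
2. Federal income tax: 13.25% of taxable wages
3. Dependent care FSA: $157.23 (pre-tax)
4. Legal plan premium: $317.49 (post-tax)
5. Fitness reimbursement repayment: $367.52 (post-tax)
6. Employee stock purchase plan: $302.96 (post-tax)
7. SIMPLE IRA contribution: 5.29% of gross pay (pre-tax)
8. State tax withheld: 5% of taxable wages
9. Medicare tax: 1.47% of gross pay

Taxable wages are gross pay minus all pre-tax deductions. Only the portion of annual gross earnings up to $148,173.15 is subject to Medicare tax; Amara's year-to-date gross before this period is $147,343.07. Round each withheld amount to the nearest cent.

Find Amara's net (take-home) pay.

Dependent care FSA: $157.23
SIMPLE IRA contribution: $4,499.92 × 0.0529 = $238.05
Pre-tax total = $157.23 + $238.05 = $395.28
Taxable wages = $4,499.92 − $395.28 = $4,104.64
Federal income tax: $4,104.64 × 0.1325 = $543.86
State tax withheld: $4,104.64 × 0.05 = $205.23
Medicare tax: only $148,173.15 − $147,343.07 = $830.08 of this check is subject → $830.08 × 0.0147 = $12.20
State unemployment insurance (employee share): $4,499.92 × 0.01 = $45.00
Fitness reimbursement repayment: $367.52
Employee stock purchase plan: $302.96
Legal plan premium: $317.49
Total deductions = $157.23 + $238.05 + $543.86 + $205.23 + $12.20 + $45.00 + $367.52 + $302.96 + $317.49 = $2,189.54
Net pay = $4,499.92 − $2,189.54 = $2,310.38

$2,310.38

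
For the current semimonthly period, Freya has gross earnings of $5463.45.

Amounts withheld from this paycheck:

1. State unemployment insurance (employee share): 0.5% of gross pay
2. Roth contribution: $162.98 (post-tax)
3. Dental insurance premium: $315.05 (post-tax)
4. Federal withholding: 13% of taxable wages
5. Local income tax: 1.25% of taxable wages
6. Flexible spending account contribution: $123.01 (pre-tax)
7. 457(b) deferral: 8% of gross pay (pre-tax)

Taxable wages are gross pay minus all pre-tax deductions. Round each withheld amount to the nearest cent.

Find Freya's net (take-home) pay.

$3699.28

457(b) deferral: $5463.45 × 0.08 = $437.08
Flexible spending account contribution: $123.01
Pre-tax total = $437.08 + $123.01 = $560.09
Taxable wages = $5463.45 − $560.09 = $4903.36
Local income tax: $4903.36 × 0.0125 = $61.29
Federal withholding: $4903.36 × 0.13 = $637.44
State unemployment insurance (employee share): $5463.45 × 0.005 = $27.32
Roth contribution: $162.98
Dental insurance premium: $315.05
Total deductions = $437.08 + $123.01 + $61.29 + $637.44 + $27.32 + $162.98 + $315.05 = $1764.17
Net pay = $5463.45 − $1764.17 = $3699.28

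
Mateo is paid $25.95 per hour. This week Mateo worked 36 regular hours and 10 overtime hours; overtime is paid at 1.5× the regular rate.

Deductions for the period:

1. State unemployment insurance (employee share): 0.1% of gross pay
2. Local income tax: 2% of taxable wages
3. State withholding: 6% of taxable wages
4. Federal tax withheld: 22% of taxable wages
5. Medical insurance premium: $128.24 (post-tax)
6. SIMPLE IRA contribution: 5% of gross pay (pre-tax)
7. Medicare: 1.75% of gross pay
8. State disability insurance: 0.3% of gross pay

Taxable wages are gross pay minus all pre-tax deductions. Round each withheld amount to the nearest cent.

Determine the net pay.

Regular pay: 36 × $25.95 = $934.20
Overtime pay: 10 × $25.95 × 1.5 = $389.25
Gross pay = $934.20 + $389.25 = $1,323.45
SIMPLE IRA contribution: $1,323.45 × 0.05 = $66.17
Taxable wages = $1,323.45 − $66.17 = $1,257.28
State withholding: $1,257.28 × 0.06 = $75.44
Local income tax: $1,257.28 × 0.02 = $25.15
Federal tax withheld: $1,257.28 × 0.22 = $276.60
State unemployment insurance (employee share): $1,323.45 × 0.001 = $1.32
Medicare: $1,323.45 × 0.0175 = $23.16
State disability insurance: $1,323.45 × 0.003 = $3.97
Medical insurance premium: $128.24
Total deductions = $66.17 + $75.44 + $25.15 + $276.60 + $1.32 + $23.16 + $3.97 + $128.24 = $600.05
Net pay = $1,323.45 − $600.05 = $723.40

$723.40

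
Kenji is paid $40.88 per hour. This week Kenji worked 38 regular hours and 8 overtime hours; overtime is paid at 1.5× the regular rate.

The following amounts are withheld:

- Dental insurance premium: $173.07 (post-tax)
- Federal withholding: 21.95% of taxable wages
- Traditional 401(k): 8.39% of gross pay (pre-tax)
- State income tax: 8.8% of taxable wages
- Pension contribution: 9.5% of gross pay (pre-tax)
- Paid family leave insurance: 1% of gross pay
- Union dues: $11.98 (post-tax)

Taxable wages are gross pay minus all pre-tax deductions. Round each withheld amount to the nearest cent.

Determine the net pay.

$956.76

Regular pay: 38 × $40.88 = $1,553.44
Overtime pay: 8 × $40.88 × 1.5 = $490.56
Gross pay = $1,553.44 + $490.56 = $2,044.00
Pension contribution: $2,044.00 × 0.095 = $194.18
Traditional 401(k): $2,044.00 × 0.0839 = $171.49
Pre-tax total = $194.18 + $171.49 = $365.67
Taxable wages = $2,044.00 − $365.67 = $1,678.33
Federal withholding: $1,678.33 × 0.2195 = $368.39
State income tax: $1,678.33 × 0.088 = $147.69
Paid family leave insurance: $2,044.00 × 0.01 = $20.44
Union dues: $11.98
Dental insurance premium: $173.07
Total deductions = $194.18 + $171.49 + $368.39 + $147.69 + $20.44 + $11.98 + $173.07 = $1,087.24
Net pay = $2,044.00 − $1,087.24 = $956.76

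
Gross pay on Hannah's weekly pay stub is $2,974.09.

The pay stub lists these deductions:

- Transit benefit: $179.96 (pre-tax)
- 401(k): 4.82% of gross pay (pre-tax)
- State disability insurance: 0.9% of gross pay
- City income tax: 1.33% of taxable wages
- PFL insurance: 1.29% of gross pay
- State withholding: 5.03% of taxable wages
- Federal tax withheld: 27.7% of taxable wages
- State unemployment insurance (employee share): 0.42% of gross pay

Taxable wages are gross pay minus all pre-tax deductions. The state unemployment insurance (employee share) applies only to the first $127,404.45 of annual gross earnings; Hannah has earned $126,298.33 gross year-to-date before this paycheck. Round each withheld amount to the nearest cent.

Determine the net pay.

Transit benefit: $179.96
401(k): $2,974.09 × 0.0482 = $143.35
Pre-tax total = $179.96 + $143.35 = $323.31
Taxable wages = $2,974.09 − $323.31 = $2,650.78
City income tax: $2,650.78 × 0.0133 = $35.26
Federal tax withheld: $2,650.78 × 0.277 = $734.27
State withholding: $2,650.78 × 0.0503 = $133.33
PFL insurance: $2,974.09 × 0.0129 = $38.37
State unemployment insurance (employee share): only $127,404.45 − $126,298.33 = $1,106.12 of this check is subject → $1,106.12 × 0.0042 = $4.65
State disability insurance: $2,974.09 × 0.009 = $26.77
Total deductions = $179.96 + $143.35 + $35.26 + $734.27 + $133.33 + $38.37 + $4.65 + $26.77 = $1,295.96
Net pay = $2,974.09 − $1,295.96 = $1,678.13

$1,678.13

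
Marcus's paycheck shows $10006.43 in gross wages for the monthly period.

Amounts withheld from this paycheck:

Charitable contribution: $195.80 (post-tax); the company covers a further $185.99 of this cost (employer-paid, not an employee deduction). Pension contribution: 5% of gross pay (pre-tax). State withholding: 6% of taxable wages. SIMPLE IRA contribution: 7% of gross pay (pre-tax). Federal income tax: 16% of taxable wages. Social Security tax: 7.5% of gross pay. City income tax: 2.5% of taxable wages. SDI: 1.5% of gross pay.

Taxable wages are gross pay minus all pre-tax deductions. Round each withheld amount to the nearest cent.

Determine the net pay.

$5551.89

SIMPLE IRA contribution: $10006.43 × 0.07 = $700.45
Pension contribution: $10006.43 × 0.05 = $500.32
Pre-tax total = $700.45 + $500.32 = $1200.77
Taxable wages = $10006.43 − $1200.77 = $8805.66
Federal income tax: $8805.66 × 0.16 = $1408.91
City income tax: $8805.66 × 0.025 = $220.14
State withholding: $8805.66 × 0.06 = $528.34
SDI: $10006.43 × 0.015 = $150.10
Social Security tax: $10006.43 × 0.075 = $750.48
Charitable contribution: $195.80
(Employer's $185.99 toward charitable contribution is not withheld from the employee.)
Total deductions = $700.45 + $500.32 + $1408.91 + $220.14 + $528.34 + $150.10 + $750.48 + $195.80 = $4454.54
Net pay = $10006.43 − $4454.54 = $5551.89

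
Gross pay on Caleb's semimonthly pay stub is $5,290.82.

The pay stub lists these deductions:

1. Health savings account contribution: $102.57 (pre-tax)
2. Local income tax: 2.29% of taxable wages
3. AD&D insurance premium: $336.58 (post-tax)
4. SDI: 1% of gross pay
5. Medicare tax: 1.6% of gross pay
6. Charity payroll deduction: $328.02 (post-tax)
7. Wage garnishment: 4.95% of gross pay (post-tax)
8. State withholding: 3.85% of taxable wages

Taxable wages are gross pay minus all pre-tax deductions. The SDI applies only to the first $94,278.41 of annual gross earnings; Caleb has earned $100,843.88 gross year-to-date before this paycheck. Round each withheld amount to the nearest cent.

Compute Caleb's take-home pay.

Health savings account contribution: $102.57
Taxable wages = $5,290.82 − $102.57 = $5,188.25
Local income tax: $5,188.25 × 0.0229 = $118.81
State withholding: $5,188.25 × 0.0385 = $199.75
Medicare tax: $5,290.82 × 0.016 = $84.65
SDI: annual cap $94,278.41 already reached (YTD $100,843.88), so $0.00
Charity payroll deduction: $328.02
Wage garnishment: $5,290.82 × 0.0495 = $261.90
AD&D insurance premium: $336.58
Total deductions = $102.57 + $118.81 + $199.75 + $84.65 + $0.00 + $328.02 + $261.90 + $336.58 = $1,432.28
Net pay = $5,290.82 − $1,432.28 = $3,858.54

$3,858.54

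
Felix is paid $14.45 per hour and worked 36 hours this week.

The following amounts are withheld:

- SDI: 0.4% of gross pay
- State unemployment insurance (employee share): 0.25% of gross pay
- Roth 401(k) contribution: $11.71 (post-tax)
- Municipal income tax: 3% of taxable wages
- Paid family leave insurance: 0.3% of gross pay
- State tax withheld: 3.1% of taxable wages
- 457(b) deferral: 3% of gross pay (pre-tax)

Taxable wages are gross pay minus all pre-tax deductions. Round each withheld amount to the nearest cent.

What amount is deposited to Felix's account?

Gross pay: 36 × $14.45 = $520.20
457(b) deferral: $520.20 × 0.03 = $15.61
Taxable wages = $520.20 − $15.61 = $504.59
State tax withheld: $504.59 × 0.031 = $15.64
Municipal income tax: $504.59 × 0.03 = $15.14
Paid family leave insurance: $520.20 × 0.003 = $1.56
State unemployment insurance (employee share): $520.20 × 0.0025 = $1.30
SDI: $520.20 × 0.004 = $2.08
Roth 401(k) contribution: $11.71
Total deductions = $15.61 + $15.64 + $15.14 + $1.56 + $1.30 + $2.08 + $11.71 = $63.04
Net pay = $520.20 − $63.04 = $457.16

$457.16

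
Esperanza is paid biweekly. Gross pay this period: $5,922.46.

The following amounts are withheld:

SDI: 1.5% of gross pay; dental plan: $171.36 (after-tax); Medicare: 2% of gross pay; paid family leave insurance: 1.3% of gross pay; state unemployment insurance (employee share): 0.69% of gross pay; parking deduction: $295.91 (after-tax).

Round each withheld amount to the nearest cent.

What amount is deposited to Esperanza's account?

$5,130.05

SDI: $5,922.46 × 0.015 = $88.84
Paid family leave insurance: $5,922.46 × 0.013 = $76.99
State unemployment insurance (employee share): $5,922.46 × 0.0069 = $40.86
Medicare: $5,922.46 × 0.02 = $118.45
Parking deduction: $295.91
Dental plan: $171.36
Total deductions = $88.84 + $76.99 + $40.86 + $118.45 + $295.91 + $171.36 = $792.41
Net pay = $5,922.46 − $792.41 = $5,130.05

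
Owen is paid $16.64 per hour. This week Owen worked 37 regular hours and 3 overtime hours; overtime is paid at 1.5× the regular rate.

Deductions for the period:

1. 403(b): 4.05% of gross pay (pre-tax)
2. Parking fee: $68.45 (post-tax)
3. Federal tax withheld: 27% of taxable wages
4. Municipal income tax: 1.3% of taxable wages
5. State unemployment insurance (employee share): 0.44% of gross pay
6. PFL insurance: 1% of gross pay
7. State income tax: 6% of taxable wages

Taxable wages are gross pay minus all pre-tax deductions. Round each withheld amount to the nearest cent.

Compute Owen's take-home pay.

Regular pay: 37 × $16.64 = $615.68
Overtime pay: 3 × $16.64 × 1.5 = $74.88
Gross pay = $615.68 + $74.88 = $690.56
403(b): $690.56 × 0.0405 = $27.97
Taxable wages = $690.56 − $27.97 = $662.59
Federal tax withheld: $662.59 × 0.27 = $178.90
Municipal income tax: $662.59 × 0.013 = $8.61
State income tax: $662.59 × 0.06 = $39.76
PFL insurance: $690.56 × 0.01 = $6.91
State unemployment insurance (employee share): $690.56 × 0.0044 = $3.04
Parking fee: $68.45
Total deductions = $27.97 + $178.90 + $8.61 + $39.76 + $6.91 + $3.04 + $68.45 = $333.64
Net pay = $690.56 − $333.64 = $356.92

$356.92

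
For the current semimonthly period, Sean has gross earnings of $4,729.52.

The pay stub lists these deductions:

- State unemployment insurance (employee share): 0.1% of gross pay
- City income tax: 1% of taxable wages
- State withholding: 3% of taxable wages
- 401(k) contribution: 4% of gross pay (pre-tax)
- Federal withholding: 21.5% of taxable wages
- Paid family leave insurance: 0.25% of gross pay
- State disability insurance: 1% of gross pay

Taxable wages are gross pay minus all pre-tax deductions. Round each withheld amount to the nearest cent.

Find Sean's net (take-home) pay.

401(k) contribution: $4,729.52 × 0.04 = $189.18
Taxable wages = $4,729.52 − $189.18 = $4,540.34
Federal withholding: $4,540.34 × 0.215 = $976.17
City income tax: $4,540.34 × 0.01 = $45.40
State withholding: $4,540.34 × 0.03 = $136.21
State disability insurance: $4,729.52 × 0.01 = $47.30
State unemployment insurance (employee share): $4,729.52 × 0.001 = $4.73
Paid family leave insurance: $4,729.52 × 0.0025 = $11.82
Total deductions = $189.18 + $976.17 + $45.40 + $136.21 + $47.30 + $4.73 + $11.82 = $1,410.81
Net pay = $4,729.52 − $1,410.81 = $3,318.71

$3,318.71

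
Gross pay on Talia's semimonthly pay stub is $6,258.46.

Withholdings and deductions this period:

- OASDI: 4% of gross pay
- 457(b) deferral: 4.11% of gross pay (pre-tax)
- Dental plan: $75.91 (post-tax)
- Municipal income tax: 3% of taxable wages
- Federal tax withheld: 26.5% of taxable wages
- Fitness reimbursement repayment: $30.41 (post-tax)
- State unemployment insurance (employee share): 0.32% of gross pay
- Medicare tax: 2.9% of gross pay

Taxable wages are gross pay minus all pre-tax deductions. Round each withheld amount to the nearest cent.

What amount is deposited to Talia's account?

$3,672.68

457(b) deferral: $6,258.46 × 0.0411 = $257.22
Taxable wages = $6,258.46 − $257.22 = $6,001.24
Federal tax withheld: $6,001.24 × 0.265 = $1,590.33
Municipal income tax: $6,001.24 × 0.03 = $180.04
OASDI: $6,258.46 × 0.04 = $250.34
Medicare tax: $6,258.46 × 0.029 = $181.50
State unemployment insurance (employee share): $6,258.46 × 0.0032 = $20.03
Dental plan: $75.91
Fitness reimbursement repayment: $30.41
Total deductions = $257.22 + $1,590.33 + $180.04 + $250.34 + $181.50 + $20.03 + $75.91 + $30.41 = $2,585.78
Net pay = $6,258.46 − $2,585.78 = $3,672.68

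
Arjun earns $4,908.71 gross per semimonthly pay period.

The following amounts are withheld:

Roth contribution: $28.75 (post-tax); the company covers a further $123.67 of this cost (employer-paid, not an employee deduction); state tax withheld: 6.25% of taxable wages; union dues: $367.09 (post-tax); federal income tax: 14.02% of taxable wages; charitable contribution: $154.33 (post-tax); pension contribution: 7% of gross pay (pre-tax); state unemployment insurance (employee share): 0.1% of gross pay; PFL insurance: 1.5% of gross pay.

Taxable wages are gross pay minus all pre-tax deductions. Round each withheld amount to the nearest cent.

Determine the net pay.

$3,011.04

Pension contribution: $4,908.71 × 0.07 = $343.61
Taxable wages = $4,908.71 − $343.61 = $4,565.10
State tax withheld: $4,565.10 × 0.0625 = $285.32
Federal income tax: $4,565.10 × 0.1402 = $640.03
State unemployment insurance (employee share): $4,908.71 × 0.001 = $4.91
PFL insurance: $4,908.71 × 0.015 = $73.63
Union dues: $367.09
Charitable contribution: $154.33
Roth contribution: $28.75
(Employer's $123.67 toward Roth contribution is not withheld from the employee.)
Total deductions = $343.61 + $285.32 + $640.03 + $4.91 + $73.63 + $367.09 + $154.33 + $28.75 = $1,897.67
Net pay = $4,908.71 − $1,897.67 = $3,011.04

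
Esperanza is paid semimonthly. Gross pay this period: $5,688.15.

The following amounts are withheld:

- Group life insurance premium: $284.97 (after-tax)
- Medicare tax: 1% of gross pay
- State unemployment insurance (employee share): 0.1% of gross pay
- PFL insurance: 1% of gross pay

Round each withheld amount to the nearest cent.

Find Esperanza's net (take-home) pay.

$5,283.73

Medicare tax: $5,688.15 × 0.01 = $56.88
PFL insurance: $5,688.15 × 0.01 = $56.88
State unemployment insurance (employee share): $5,688.15 × 0.001 = $5.69
Group life insurance premium: $284.97
Total deductions = $56.88 + $56.88 + $5.69 + $284.97 = $404.42
Net pay = $5,688.15 − $404.42 = $5,283.73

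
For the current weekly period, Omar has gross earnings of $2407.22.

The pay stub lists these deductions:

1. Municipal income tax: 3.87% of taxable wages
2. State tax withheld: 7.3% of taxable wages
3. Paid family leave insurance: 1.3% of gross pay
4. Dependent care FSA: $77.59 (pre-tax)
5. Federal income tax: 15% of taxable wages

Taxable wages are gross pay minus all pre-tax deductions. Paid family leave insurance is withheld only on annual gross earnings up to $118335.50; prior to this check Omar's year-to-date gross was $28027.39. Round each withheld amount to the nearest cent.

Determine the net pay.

Dependent care FSA: $77.59
Taxable wages = $2407.22 − $77.59 = $2329.63
Federal income tax: $2329.63 × 0.15 = $349.44
State tax withheld: $2329.63 × 0.073 = $170.06
Municipal income tax: $2329.63 × 0.0387 = $90.16
Paid family leave insurance: cap not yet reached, full $2407.22 is subject → $2407.22 × 0.013 = $31.29
Total deductions = $77.59 + $349.44 + $170.06 + $90.16 + $31.29 = $718.54
Net pay = $2407.22 − $718.54 = $1688.68

$1688.68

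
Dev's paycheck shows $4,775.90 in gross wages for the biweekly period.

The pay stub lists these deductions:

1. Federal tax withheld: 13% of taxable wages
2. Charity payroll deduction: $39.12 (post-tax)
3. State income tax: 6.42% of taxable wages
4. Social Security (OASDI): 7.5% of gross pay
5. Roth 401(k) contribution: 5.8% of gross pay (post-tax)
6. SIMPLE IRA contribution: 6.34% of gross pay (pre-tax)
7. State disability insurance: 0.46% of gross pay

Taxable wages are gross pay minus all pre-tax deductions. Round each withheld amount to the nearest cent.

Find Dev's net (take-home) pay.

$2,908.16

SIMPLE IRA contribution: $4,775.90 × 0.0634 = $302.79
Taxable wages = $4,775.90 − $302.79 = $4,473.11
Federal tax withheld: $4,473.11 × 0.13 = $581.50
State income tax: $4,473.11 × 0.0642 = $287.17
State disability insurance: $4,775.90 × 0.0046 = $21.97
Social Security (OASDI): $4,775.90 × 0.075 = $358.19
Roth 401(k) contribution: $4,775.90 × 0.058 = $277.00
Charity payroll deduction: $39.12
Total deductions = $302.79 + $581.50 + $287.17 + $21.97 + $358.19 + $277.00 + $39.12 = $1,867.74
Net pay = $4,775.90 − $1,867.74 = $2,908.16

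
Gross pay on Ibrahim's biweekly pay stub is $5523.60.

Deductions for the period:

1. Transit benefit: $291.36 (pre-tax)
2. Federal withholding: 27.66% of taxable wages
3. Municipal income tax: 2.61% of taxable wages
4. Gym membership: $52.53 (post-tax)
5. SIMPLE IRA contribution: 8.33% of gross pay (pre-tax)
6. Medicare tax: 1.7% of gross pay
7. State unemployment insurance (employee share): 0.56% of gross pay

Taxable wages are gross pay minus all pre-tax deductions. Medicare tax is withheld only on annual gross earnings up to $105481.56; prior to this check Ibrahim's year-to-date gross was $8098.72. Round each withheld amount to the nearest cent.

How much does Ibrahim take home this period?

Transit benefit: $291.36
SIMPLE IRA contribution: $5523.60 × 0.0833 = $460.12
Pre-tax total = $291.36 + $460.12 = $751.48
Taxable wages = $5523.60 − $751.48 = $4772.12
Federal withholding: $4772.12 × 0.2766 = $1319.97
Municipal income tax: $4772.12 × 0.0261 = $124.55
Medicare tax: cap not yet reached, full $5523.60 is subject → $5523.60 × 0.017 = $93.90
State unemployment insurance (employee share): $5523.60 × 0.0056 = $30.93
Gym membership: $52.53
Total deductions = $291.36 + $460.12 + $1319.97 + $124.55 + $93.90 + $30.93 + $52.53 = $2373.36
Net pay = $5523.60 − $2373.36 = $3150.24

$3150.24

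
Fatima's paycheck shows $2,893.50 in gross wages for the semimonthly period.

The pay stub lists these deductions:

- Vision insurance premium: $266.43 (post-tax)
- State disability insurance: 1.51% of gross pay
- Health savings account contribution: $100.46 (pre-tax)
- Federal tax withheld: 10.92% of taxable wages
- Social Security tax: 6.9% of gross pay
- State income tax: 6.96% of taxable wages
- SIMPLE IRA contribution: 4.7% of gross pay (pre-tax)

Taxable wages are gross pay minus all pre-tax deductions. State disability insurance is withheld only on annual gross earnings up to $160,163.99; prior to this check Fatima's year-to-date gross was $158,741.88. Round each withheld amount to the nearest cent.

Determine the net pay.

Health savings account contribution: $100.46
SIMPLE IRA contribution: $2,893.50 × 0.047 = $135.99
Pre-tax total = $100.46 + $135.99 = $236.45
Taxable wages = $2,893.50 − $236.45 = $2,657.05
State income tax: $2,657.05 × 0.0696 = $184.93
Federal tax withheld: $2,657.05 × 0.1092 = $290.15
State disability insurance: only $160,163.99 − $158,741.88 = $1,422.11 of this check is subject → $1,422.11 × 0.0151 = $21.47
Social Security tax: $2,893.50 × 0.069 = $199.65
Vision insurance premium: $266.43
Total deductions = $100.46 + $135.99 + $184.93 + $290.15 + $21.47 + $199.65 + $266.43 = $1,199.08
Net pay = $2,893.50 − $1,199.08 = $1,694.42

$1,694.42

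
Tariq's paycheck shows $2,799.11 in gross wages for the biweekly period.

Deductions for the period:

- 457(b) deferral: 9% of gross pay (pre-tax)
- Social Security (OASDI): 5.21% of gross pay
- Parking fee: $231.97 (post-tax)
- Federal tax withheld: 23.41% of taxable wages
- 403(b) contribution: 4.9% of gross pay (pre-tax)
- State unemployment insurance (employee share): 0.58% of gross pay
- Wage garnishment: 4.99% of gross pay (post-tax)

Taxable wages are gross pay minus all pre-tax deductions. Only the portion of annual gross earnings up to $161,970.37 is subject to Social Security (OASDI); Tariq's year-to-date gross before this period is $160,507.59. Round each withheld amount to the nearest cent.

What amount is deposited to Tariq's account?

$1,381.75

457(b) deferral: $2,799.11 × 0.09 = $251.92
403(b) contribution: $2,799.11 × 0.049 = $137.16
Pre-tax total = $251.92 + $137.16 = $389.08
Taxable wages = $2,799.11 − $389.08 = $2,410.03
Federal tax withheld: $2,410.03 × 0.2341 = $564.19
Social Security (OASDI): only $161,970.37 − $160,507.59 = $1,462.78 of this check is subject → $1,462.78 × 0.0521 = $76.21
State unemployment insurance (employee share): $2,799.11 × 0.0058 = $16.23
Parking fee: $231.97
Wage garnishment: $2,799.11 × 0.0499 = $139.68
Total deductions = $251.92 + $137.16 + $564.19 + $76.21 + $16.23 + $231.97 + $139.68 = $1,417.36
Net pay = $2,799.11 − $1,417.36 = $1,381.75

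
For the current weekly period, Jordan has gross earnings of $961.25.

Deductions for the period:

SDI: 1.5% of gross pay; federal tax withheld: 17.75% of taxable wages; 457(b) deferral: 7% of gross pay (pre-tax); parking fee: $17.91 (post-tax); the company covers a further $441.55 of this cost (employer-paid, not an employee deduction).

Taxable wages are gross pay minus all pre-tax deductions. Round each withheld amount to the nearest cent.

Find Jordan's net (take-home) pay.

$702.95

457(b) deferral: $961.25 × 0.07 = $67.29
Taxable wages = $961.25 − $67.29 = $893.96
Federal tax withheld: $893.96 × 0.1775 = $158.68
SDI: $961.25 × 0.015 = $14.42
Parking fee: $17.91
(Employer's $441.55 toward parking fee is not withheld from the employee.)
Total deductions = $67.29 + $158.68 + $14.42 + $17.91 = $258.30
Net pay = $961.25 − $258.30 = $702.95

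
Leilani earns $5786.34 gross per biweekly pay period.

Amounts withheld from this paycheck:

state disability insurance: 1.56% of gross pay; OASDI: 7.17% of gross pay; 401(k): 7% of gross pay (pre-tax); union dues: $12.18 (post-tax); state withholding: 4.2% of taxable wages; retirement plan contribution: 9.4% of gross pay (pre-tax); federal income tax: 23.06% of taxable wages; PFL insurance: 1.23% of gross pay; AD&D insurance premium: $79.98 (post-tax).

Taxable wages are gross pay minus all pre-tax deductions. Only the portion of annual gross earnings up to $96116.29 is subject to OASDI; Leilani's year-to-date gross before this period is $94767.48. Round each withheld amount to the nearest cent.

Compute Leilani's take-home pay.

401(k): $5786.34 × 0.07 = $405.04
Retirement plan contribution: $5786.34 × 0.094 = $543.92
Pre-tax total = $405.04 + $543.92 = $948.96
Taxable wages = $5786.34 − $948.96 = $4837.38
Federal income tax: $4837.38 × 0.2306 = $1115.50
State withholding: $4837.38 × 0.042 = $203.17
PFL insurance: $5786.34 × 0.0123 = $71.17
OASDI: only $96116.29 − $94767.48 = $1348.81 of this check is subject → $1348.81 × 0.0717 = $96.71
State disability insurance: $5786.34 × 0.0156 = $90.27
Union dues: $12.18
AD&D insurance premium: $79.98
Total deductions = $405.04 + $543.92 + $1115.50 + $203.17 + $71.17 + $96.71 + $90.27 + $12.18 + $79.98 = $2617.94
Net pay = $5786.34 − $2617.94 = $3168.40

$3168.40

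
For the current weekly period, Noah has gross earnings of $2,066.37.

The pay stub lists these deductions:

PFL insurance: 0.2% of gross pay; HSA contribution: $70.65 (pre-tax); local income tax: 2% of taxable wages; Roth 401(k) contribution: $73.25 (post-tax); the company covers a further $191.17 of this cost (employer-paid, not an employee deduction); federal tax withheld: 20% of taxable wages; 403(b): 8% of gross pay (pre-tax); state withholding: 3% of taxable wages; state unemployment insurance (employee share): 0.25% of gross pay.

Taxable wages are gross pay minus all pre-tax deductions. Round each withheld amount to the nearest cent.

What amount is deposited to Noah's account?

$1,290.26

HSA contribution: $70.65
403(b): $2,066.37 × 0.08 = $165.31
Pre-tax total = $70.65 + $165.31 = $235.96
Taxable wages = $2,066.37 − $235.96 = $1,830.41
Local income tax: $1,830.41 × 0.02 = $36.61
State withholding: $1,830.41 × 0.03 = $54.91
Federal tax withheld: $1,830.41 × 0.2 = $366.08
State unemployment insurance (employee share): $2,066.37 × 0.0025 = $5.17
PFL insurance: $2,066.37 × 0.002 = $4.13
Roth 401(k) contribution: $73.25
(Employer's $191.17 toward Roth 401(k) contribution is not withheld from the employee.)
Total deductions = $70.65 + $165.31 + $36.61 + $54.91 + $366.08 + $5.17 + $4.13 + $73.25 = $776.11
Net pay = $2,066.37 − $776.11 = $1,290.26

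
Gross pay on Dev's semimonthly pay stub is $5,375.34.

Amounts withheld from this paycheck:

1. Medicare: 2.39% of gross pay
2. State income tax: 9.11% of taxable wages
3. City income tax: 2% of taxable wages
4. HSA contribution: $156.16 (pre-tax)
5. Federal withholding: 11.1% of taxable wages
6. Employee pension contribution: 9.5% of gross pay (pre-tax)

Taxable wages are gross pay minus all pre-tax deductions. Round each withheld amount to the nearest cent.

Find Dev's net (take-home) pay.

HSA contribution: $156.16
Employee pension contribution: $5,375.34 × 0.095 = $510.66
Pre-tax total = $156.16 + $510.66 = $666.82
Taxable wages = $5,375.34 − $666.82 = $4,708.52
State income tax: $4,708.52 × 0.0911 = $428.95
City income tax: $4,708.52 × 0.02 = $94.17
Federal withholding: $4,708.52 × 0.111 = $522.65
Medicare: $5,375.34 × 0.0239 = $128.47
Total deductions = $156.16 + $510.66 + $428.95 + $94.17 + $522.65 + $128.47 = $1,841.06
Net pay = $5,375.34 − $1,841.06 = $3,534.28

$3,534.28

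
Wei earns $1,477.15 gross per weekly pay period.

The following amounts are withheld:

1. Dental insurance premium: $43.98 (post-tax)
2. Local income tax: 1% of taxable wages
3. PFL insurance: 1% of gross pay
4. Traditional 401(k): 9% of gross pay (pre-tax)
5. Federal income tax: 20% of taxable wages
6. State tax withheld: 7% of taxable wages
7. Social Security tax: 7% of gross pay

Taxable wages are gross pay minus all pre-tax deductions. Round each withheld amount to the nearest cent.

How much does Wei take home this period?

$805.69

Traditional 401(k): $1,477.15 × 0.09 = $132.94
Taxable wages = $1,477.15 − $132.94 = $1,344.21
Federal income tax: $1,344.21 × 0.2 = $268.84
Local income tax: $1,344.21 × 0.01 = $13.44
State tax withheld: $1,344.21 × 0.07 = $94.09
PFL insurance: $1,477.15 × 0.01 = $14.77
Social Security tax: $1,477.15 × 0.07 = $103.40
Dental insurance premium: $43.98
Total deductions = $132.94 + $268.84 + $13.44 + $94.09 + $14.77 + $103.40 + $43.98 = $671.46
Net pay = $1,477.15 − $671.46 = $805.69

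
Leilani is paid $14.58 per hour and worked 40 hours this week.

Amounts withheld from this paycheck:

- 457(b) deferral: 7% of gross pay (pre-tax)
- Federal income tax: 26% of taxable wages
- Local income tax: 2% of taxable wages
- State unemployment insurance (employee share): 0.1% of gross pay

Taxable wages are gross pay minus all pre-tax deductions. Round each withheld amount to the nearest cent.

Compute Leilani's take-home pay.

$389.93

Gross pay: 40 × $14.58 = $583.20
457(b) deferral: $583.20 × 0.07 = $40.82
Taxable wages = $583.20 − $40.82 = $542.38
Local income tax: $542.38 × 0.02 = $10.85
Federal income tax: $542.38 × 0.26 = $141.02
State unemployment insurance (employee share): $583.20 × 0.001 = $0.58
Total deductions = $40.82 + $10.85 + $141.02 + $0.58 = $193.27
Net pay = $583.20 − $193.27 = $389.93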